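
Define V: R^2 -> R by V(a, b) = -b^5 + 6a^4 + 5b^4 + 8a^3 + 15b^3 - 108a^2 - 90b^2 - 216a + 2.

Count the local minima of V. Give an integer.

V separates as a function of a plus a function of b, so ∇V=0 decouples.
∂V/∂a = 24(a - 3)(a + 1)(a + 3) = 0 at a ∈ {-3, -1, 3}; ∂V/∂b = -5b(b - 4)(b - 3)(b + 3) = 0 at b ∈ {-3, 0, 3, 4}.
The Hessian is diagonal: diag(V_aa, V_bb). Second derivatives: V_aa(-3)=288, V_aa(-1)=-192, V_aa(3)=576; V_bb(-3)=630, V_bb(0)=-180, V_bb(3)=90, V_bb(4)=-140.
Local minima occur where both diagonal entries positive: (-3, -3), (-3, 3), (3, -3), (3, 3). Count: 4.

4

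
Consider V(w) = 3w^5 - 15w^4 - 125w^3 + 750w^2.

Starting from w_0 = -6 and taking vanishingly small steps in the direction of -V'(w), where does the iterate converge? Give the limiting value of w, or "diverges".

V'(w) = 15w(w - 5)(w - 4)(w + 5), so V'(-6) = 9900.
Gradient descent moves in the -V' direction, i.e. w is decreasing.
There is no critical point below w=-6, and V' keeps the same sign, so the iterate runs off to −∞.

diverges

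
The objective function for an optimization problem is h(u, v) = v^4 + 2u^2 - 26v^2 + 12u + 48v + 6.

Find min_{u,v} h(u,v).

-364

h(u,v) separates as P(u) + Q(v) + 6, so its minimum is min P + min Q + 6.
P'(u) = 4u + 12 vanishes at u ∈ {-3}; Q'(v) = 4(v - 3)(v - 1)(v + 4) vanishes at v ∈ {-4, 1, 3}.
Local minima of P (where P''>0): P(-3)=-18. Local minima of Q: Q(-4)=-352, Q(3)=-9.
So the global minimum of h is P(-3) + Q(-4) + 6 = -18 − 352 + 6 = -364, attained at (-3, -4).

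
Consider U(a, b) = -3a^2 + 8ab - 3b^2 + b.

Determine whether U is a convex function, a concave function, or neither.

neither

U is quadratic, so its Hessian is the constant matrix H = [[-6, 8], [8, -6]].
det(H) = -28, tr(H) = -12.
det(H) < 0, so H is indefinite: neither convex nor concave.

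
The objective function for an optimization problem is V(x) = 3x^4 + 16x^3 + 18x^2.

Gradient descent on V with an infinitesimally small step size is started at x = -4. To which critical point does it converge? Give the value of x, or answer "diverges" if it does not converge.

-3

V'(x) = 12x(x + 1)(x + 3), so V'(-4) = -144.
Gradient descent moves in the -V' direction, i.e. x is increasing.
The nearest critical point in that direction is x = -3, where V'' = 72 > 0 (a local minimum). The iterate converges there.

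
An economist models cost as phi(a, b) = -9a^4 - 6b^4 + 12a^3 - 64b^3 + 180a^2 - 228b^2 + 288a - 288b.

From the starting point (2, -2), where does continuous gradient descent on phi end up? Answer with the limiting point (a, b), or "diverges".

(-1, -3)

phi is separable, so gradient descent decouples: a follows -∂phi/∂a, b follows -∂phi/∂b.
∂phi/∂a = -36(a - 4)(a + 1)(a + 2); at a=2 this is 864, so a decreases.
∂phi/∂b = -24(b + 1)(b + 3)(b + 4); at b=-2 this is 48, so b decreases.
a converges to its nearest critical value -1 (a local min of the a-part); b converges to -3. The iterate converges to (-1, -3).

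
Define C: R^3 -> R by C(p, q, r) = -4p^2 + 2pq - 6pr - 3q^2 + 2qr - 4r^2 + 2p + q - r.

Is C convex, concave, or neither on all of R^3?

C is quadratic, so its Hessian is the constant matrix H = [[-8, 2, -6], [2, -6, 2], [-6, 2, -8]].
Leading principal minors: -8, 44, -152.
Signs alternate −, +, − ⇒ H ≺ 0 ⇒ concave.

concave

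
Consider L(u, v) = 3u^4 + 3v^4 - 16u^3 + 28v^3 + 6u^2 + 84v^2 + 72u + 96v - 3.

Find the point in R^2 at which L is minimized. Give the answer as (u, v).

(-1, -4)

L(u,v) separates as P(u) + Q(v) − 3, so its minimum is min P + min Q − 3.
P'(u) = 12(u - 3)(u - 2)(u + 1) vanishes at u ∈ {-1, 2, 3}; Q'(v) = 12(v + 1)(v + 2)(v + 4) vanishes at v ∈ {-4, -2, -1}.
Local minima of P (where P''>0): P(-1)=-47, P(3)=81. Local minima of Q: Q(-4)=-64, Q(-1)=-37.
So the global minimum of L is P(-1) + Q(-4) − 3 = -47 − 64 − 3 = -114, attained at (-1, -4).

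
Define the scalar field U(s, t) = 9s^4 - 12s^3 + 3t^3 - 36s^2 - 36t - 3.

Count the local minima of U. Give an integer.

U separates as a function of s plus a function of t, so ∇U=0 decouples.
∂U/∂s = 36s(s - 2)(s + 1) = 0 at s ∈ {-1, 0, 2}; ∂U/∂t = 9(t - 2)(t + 2) = 0 at t ∈ {-2, 2}.
The Hessian is diagonal: diag(U_ss, U_tt). Second derivatives: U_ss(-1)=108, U_ss(0)=-72, U_ss(2)=216; U_tt(-2)=-36, U_tt(2)=36.
Local minima occur where both diagonal entries positive: (-1, 2), (2, 2). Count: 2.

2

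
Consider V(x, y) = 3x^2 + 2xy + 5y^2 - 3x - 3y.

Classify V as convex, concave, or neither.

convex

V is quadratic, so its Hessian is the constant matrix H = [[6, 2], [2, 10]].
det(H) = 56, tr(H) = 16.
det(H) > 0 and tr(H) > 0, so H is positive definite everywhere: convex.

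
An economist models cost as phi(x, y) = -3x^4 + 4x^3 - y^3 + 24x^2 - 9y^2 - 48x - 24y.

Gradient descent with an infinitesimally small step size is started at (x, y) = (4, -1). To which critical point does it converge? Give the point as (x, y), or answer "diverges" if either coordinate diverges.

diverges

phi is separable, so gradient descent decouples: x follows -∂phi/∂x, y follows -∂phi/∂y.
∂phi/∂x = -12(x - 2)(x - 1)(x + 2); at x=4 this is -432, so x increases.
∂phi/∂y = -3(y + 2)(y + 4); at y=-1 this is -9, so y increases.
The x-coordinate has no critical point in that direction and runs off to infinity.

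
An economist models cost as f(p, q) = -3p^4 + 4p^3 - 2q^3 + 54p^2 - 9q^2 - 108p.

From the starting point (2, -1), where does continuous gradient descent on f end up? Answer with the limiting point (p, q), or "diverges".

(1, -3)

f is separable, so gradient descent decouples: p follows -∂f/∂p, q follows -∂f/∂q.
∂f/∂p = -12(p - 3)(p - 1)(p + 3); at p=2 this is 60, so p decreases.
∂f/∂q = -6q(q + 3); at q=-1 this is 12, so q decreases.
p converges to its nearest critical value 1 (a local min of the p-part); q converges to -3. The iterate converges to (1, -3).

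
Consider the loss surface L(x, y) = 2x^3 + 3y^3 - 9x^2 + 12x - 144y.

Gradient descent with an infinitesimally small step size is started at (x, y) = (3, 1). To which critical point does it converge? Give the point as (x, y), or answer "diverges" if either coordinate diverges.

L is separable, so gradient descent decouples: x follows -∂L/∂x, y follows -∂L/∂y.
∂L/∂x = 6(x - 2)(x - 1); at x=3 this is 12, so x decreases.
∂L/∂y = 9(y - 4)(y + 4); at y=1 this is -135, so y increases.
x converges to its nearest critical value 2 (a local min of the x-part); y converges to 4. The iterate converges to (2, 4).

(2, 4)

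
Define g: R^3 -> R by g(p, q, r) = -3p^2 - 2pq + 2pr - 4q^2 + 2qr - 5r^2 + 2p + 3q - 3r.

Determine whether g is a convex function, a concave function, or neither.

concave

g is quadratic, so its Hessian is the constant matrix H = [[-6, -2, 2], [-2, -8, 2], [2, 2, -10]].
Leading principal minors: -6, 44, -400.
Signs alternate −, +, − ⇒ H ≺ 0 ⇒ concave.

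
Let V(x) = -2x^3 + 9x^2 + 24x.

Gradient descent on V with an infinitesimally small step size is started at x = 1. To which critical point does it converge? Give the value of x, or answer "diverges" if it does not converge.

V'(x) = -6(x - 4)(x + 1), so V'(1) = 36.
Gradient descent moves in the -V' direction, i.e. x is decreasing.
The nearest critical point in that direction is x = -1, where V'' = 30 > 0 (a local minimum). The iterate converges there.

-1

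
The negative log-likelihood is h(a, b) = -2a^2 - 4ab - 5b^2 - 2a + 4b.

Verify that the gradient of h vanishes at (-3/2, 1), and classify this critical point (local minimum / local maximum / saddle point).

∇h = (-4a - 4b - 2, -4a - 10b + 4); substituting (-3/2, 1) gives ∇h = (0, 0), so (-3/2, 1) is indeed a critical point.
The Hessian of h is constant: H = [[-4, -4], [-4, -10]].
det(H) = (-4)·(-10) − (-4)² = 24.
det(H) > 0 and tr(H) = -14 < 0, so H is negative definite and the point is a local maximum.

local maximum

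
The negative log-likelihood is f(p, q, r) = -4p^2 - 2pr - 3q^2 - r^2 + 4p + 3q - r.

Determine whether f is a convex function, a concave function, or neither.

f is quadratic, so its Hessian is the constant matrix H = [[-8, 0, -2], [0, -6, 0], [-2, 0, -2]].
Leading principal minors: -8, 48, -72.
Signs alternate −, +, − ⇒ H ≺ 0 ⇒ concave.

concave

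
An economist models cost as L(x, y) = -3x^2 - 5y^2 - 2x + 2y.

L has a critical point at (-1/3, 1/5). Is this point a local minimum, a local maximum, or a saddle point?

local maximum

The Hessian of L is constant: H = [[-6, 0], [0, -10]].
det(H) = (-6)·(-10) − 0² = 60.
det(H) > 0 and tr(H) = -16 < 0, so H is negative definite and the point is a local maximum.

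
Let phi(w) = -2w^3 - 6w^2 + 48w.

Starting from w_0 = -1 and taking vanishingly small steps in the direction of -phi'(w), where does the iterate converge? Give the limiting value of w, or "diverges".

phi'(w) = -6(w - 2)(w + 4), so phi'(-1) = 54.
Gradient descent moves in the -phi' direction, i.e. w is decreasing.
The nearest critical point in that direction is w = -4, where phi'' = 36 > 0 (a local minimum). The iterate converges there.

-4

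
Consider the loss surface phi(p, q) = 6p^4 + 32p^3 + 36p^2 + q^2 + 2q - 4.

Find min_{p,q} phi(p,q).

phi(p,q) separates as A(p) + B(q) − 4, so its minimum is min A + min B − 4.
A'(p) = 24p(p + 1)(p + 3) vanishes at p ∈ {-3, -1, 0}; B'(q) = 2q + 2 vanishes at q ∈ {-1}.
Local minima of A (where A''>0): A(-3)=-54, A(0)=0. Local minima of B: B(-1)=-1.
So the global minimum of phi is A(-3) + B(-1) − 4 = -54 − 1 − 4 = -59, attained at (-3, -1).

-59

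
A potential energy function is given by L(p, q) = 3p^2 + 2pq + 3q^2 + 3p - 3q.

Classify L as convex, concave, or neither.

convex

L is quadratic, so its Hessian is the constant matrix H = [[6, 2], [2, 6]].
det(H) = 32, tr(H) = 12.
det(H) > 0 and tr(H) > 0, so H is positive definite everywhere: convex.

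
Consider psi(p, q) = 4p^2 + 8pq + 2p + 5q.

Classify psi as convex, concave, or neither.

psi is quadratic, so its Hessian is the constant matrix H = [[8, 8], [8, 0]].
det(H) = -64, tr(H) = 8.
det(H) < 0, so H is indefinite: neither convex nor concave.

neither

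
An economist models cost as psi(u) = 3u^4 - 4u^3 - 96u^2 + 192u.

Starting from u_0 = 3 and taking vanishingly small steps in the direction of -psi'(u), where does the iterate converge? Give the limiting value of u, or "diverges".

4

psi'(u) = 12(u - 4)(u - 1)(u + 4), so psi'(3) = -168.
Gradient descent moves in the -psi' direction, i.e. u is increasing.
The nearest critical point in that direction is u = 4, where psi'' = 288 > 0 (a local minimum). The iterate converges there.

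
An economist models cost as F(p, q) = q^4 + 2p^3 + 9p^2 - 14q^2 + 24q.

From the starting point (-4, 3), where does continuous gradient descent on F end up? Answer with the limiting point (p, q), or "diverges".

F is separable, so gradient descent decouples: p follows -∂F/∂p, q follows -∂F/∂q.
∂F/∂p = 6p(p + 3); at p=-4 this is 24, so p decreases.
∂F/∂q = 4(q - 2)(q - 1)(q + 3); at q=3 this is 48, so q decreases.
The p-coordinate has no critical point in that direction and runs off to infinity.

diverges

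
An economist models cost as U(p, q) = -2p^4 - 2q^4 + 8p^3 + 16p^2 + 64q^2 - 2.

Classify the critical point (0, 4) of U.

saddle point

The mixed partial ∂²U/∂p∂q is 0, so the Hessian at any point is diag(U_pp, U_qq) = diag(8(-3p^2 + 6p + 4), 8(-3q^2 + 16)).
At (0, 4): H = diag(32, -256).
The eigenvalues have opposite signs, so H is indefinite: a saddle point.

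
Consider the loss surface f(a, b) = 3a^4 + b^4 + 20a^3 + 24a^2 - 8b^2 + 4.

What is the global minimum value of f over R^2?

-140

f(a,b) separates as P(a) + Q(b) + 4, so its minimum is min P + min Q + 4.
P'(a) = 12a(a + 1)(a + 4) vanishes at a ∈ {-4, -1, 0}; Q'(b) = 4b(b - 2)(b + 2) vanishes at b ∈ {-2, 0, 2}.
Local minima of P (where P''>0): P(-4)=-128, P(0)=0. Local minima of Q: Q(-2)=-16, Q(2)=-16.
So the global minimum of f is P(-4) + Q(-2) + 4 = -128 − 16 + 4 = -140, attained at (-4, -2).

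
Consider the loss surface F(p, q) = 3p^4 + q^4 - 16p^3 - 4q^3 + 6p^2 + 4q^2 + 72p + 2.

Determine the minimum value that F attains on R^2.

-45

F(p,q) separates as A(p) + B(q) + 2, so its minimum is min A + min B + 2.
A'(p) = 12(p - 3)(p - 2)(p + 1) vanishes at p ∈ {-1, 2, 3}; B'(q) = 4q(q - 2)(q - 1) vanishes at q ∈ {0, 1, 2}.
Local minima of A (where A''>0): A(-1)=-47, A(3)=81. Local minima of B: B(0)=0, B(2)=0.
So the global minimum of F is A(-1) + B(0) + 2 = -47 + 0 + 2 = -45, attained at (-1, 0).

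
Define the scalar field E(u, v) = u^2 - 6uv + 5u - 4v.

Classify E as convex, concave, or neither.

E is quadratic, so its Hessian is the constant matrix H = [[2, -6], [-6, 0]].
det(H) = -36, tr(H) = 2.
det(H) < 0, so H is indefinite: neither convex nor concave.

neither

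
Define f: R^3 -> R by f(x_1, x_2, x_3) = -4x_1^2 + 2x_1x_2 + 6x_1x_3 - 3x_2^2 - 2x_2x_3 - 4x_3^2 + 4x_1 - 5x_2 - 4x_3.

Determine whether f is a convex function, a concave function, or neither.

concave

f is quadratic, so its Hessian is the constant matrix H = [[-8, 2, 6], [2, -6, -2], [6, -2, -8]].
Leading principal minors: -8, 44, -152.
Signs alternate −, +, − ⇒ H ≺ 0 ⇒ concave.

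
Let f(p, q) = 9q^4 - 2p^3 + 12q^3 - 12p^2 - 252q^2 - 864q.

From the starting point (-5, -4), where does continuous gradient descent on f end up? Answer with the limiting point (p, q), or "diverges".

f is separable, so gradient descent decouples: p follows -∂f/∂p, q follows -∂f/∂q.
∂f/∂p = -6p(p + 4); at p=-5 this is -30, so p increases.
∂f/∂q = 36(q - 4)(q + 2)(q + 3); at q=-4 this is -576, so q increases.
p converges to its nearest critical value -4 (a local min of the p-part); q converges to -3. The iterate converges to (-4, -3).

(-4, -3)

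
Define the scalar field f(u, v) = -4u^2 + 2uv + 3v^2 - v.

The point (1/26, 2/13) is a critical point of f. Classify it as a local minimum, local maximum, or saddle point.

The Hessian of f is constant: H = [[-8, 2], [2, 6]].
det(H) = (-8)·6 − 2² = -52.
Since det(H) < 0, H is indefinite and the critical point is a saddle point.

saddle point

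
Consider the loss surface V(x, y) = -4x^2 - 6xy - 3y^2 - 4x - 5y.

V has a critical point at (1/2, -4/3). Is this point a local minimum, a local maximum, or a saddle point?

The Hessian of V is constant: H = [[-8, -6], [-6, -6]].
det(H) = (-8)·(-6) − (-6)² = 12.
det(H) > 0 and tr(H) = -14 < 0, so H is negative definite and the point is a local maximum.

local maximum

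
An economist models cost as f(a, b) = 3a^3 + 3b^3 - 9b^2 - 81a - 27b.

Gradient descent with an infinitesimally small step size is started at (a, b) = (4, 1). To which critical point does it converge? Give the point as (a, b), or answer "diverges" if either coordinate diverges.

f is separable, so gradient descent decouples: a follows -∂f/∂a, b follows -∂f/∂b.
∂f/∂a = 9(a - 3)(a + 3); at a=4 this is 63, so a decreases.
∂f/∂b = 9(b - 3)(b + 1); at b=1 this is -36, so b increases.
a converges to its nearest critical value 3 (a local min of the a-part); b converges to 3. The iterate converges to (3, 3).

(3, 3)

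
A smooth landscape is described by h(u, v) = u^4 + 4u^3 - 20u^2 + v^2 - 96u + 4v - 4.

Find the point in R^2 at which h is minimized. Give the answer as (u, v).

h(u,v) separates as P(u) + Q(v) − 4, so its minimum is min P + min Q − 4.
P'(u) = 4(u - 3)(u + 2)(u + 4) vanishes at u ∈ {-4, -2, 3}; Q'(v) = 2v + 4 vanishes at v ∈ {-2}.
Local minima of P (where P''>0): P(-4)=64, P(3)=-279. Local minima of Q: Q(-2)=-4.
So the global minimum of h is P(3) + Q(-2) − 4 = -279 − 4 − 4 = -287, attained at (3, -2).

(3, -2)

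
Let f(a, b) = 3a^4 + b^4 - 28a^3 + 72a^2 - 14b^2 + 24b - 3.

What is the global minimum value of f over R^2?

-120

f(a,b) separates as P(a) + Q(b) − 3, so its minimum is min P + min Q − 3.
P'(a) = 12a(a - 4)(a - 3) vanishes at a ∈ {0, 3, 4}; Q'(b) = 4(b - 2)(b - 1)(b + 3) vanishes at b ∈ {-3, 1, 2}.
Local minima of P (where P''>0): P(0)=0, P(4)=128. Local minima of Q: Q(-3)=-117, Q(2)=8.
So the global minimum of f is P(0) + Q(-3) − 3 = 0 − 117 − 3 = -120, attained at (0, -3).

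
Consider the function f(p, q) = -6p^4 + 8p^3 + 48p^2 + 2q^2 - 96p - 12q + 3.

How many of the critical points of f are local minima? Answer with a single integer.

1

f separates as a function of p plus a function of q, so ∇f=0 decouples.
∂f/∂p = -24(p - 2)(p - 1)(p + 2) = 0 at p ∈ {-2, 1, 2}; ∂f/∂q = 4(q - 3) = 0 at q ∈ {3}.
The Hessian is diagonal: diag(f_pp, f_qq). Second derivatives: f_pp(-2)=-288, f_pp(1)=72, f_pp(2)=-96; f_qq(3)=4.
Local minima occur where both diagonal entries positive: (1, 3). Count: 1.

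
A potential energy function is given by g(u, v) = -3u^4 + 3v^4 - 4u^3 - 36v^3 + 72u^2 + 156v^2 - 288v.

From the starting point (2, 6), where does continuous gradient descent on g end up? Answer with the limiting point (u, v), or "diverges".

g is separable, so gradient descent decouples: u follows -∂g/∂u, v follows -∂g/∂v.
∂g/∂u = -12u(u - 3)(u + 4); at u=2 this is 144, so u decreases.
∂g/∂v = 12(v - 4)(v - 3)(v - 2); at v=6 this is 288, so v decreases.
u converges to its nearest critical value 0 (a local min of the u-part); v converges to 4. The iterate converges to (0, 4).

(0, 4)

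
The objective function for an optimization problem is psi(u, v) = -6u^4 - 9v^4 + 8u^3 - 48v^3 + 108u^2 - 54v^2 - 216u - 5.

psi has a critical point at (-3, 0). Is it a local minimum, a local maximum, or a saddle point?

local maximum

The mixed partial ∂²psi/∂u∂v is 0, so the Hessian at any point is diag(psi_uu, psi_vv) = diag(24(-3u^2 + 2u + 9), -36(3v^2 + 8v + 3)).
At (-3, 0): H = diag(-576, -108).
Both eigenvalues are negative, so H is negative definite: a local maximum.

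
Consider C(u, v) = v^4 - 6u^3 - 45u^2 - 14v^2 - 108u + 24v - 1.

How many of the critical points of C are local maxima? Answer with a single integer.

1

C separates as a function of u plus a function of v, so ∇C=0 decouples.
∂C/∂u = -18(u + 2)(u + 3) = 0 at u ∈ {-3, -2}; ∂C/∂v = 4(v - 2)(v - 1)(v + 3) = 0 at v ∈ {-3, 1, 2}.
The Hessian is diagonal: diag(C_uu, C_vv). Second derivatives: C_uu(-3)=18, C_uu(-2)=-18; C_vv(-3)=80, C_vv(1)=-16, C_vv(2)=20.
Local maxima occur where both diagonal entries negative: (-2, 1). Count: 1.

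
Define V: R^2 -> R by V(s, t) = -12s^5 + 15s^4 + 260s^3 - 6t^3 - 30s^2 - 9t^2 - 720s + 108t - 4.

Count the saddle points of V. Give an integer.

V separates as a function of s plus a function of t, so ∇V=0 decouples.
∂V/∂s = -60(s - 4)(s - 1)(s + 1)(s + 3) = 0 at s ∈ {-3, -1, 1, 4}; ∂V/∂t = -18(t - 2)(t + 3) = 0 at t ∈ {-3, 2}.
The Hessian is diagonal: diag(V_ss, V_tt). Second derivatives: V_ss(-3)=3360, V_ss(-1)=-1200, V_ss(1)=1440, V_ss(4)=-6300; V_tt(-3)=90, V_tt(2)=-90.
Saddle points occur where the two diagonal entries have opposite signs: (-3, 2), (-1, -3), (1, 2), (4, -3). Count: 4.

4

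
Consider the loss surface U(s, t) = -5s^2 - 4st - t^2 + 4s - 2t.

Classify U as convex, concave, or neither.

concave

U is quadratic, so its Hessian is the constant matrix H = [[-10, -4], [-4, -2]].
det(H) = 4, tr(H) = -12.
det(H) > 0 and tr(H) < 0, so H is negative definite everywhere: concave.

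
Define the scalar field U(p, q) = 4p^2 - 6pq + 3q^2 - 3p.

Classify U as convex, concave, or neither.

convex

U is quadratic, so its Hessian is the constant matrix H = [[8, -6], [-6, 6]].
det(H) = 12, tr(H) = 14.
det(H) > 0 and tr(H) > 0, so H is positive definite everywhere: convex.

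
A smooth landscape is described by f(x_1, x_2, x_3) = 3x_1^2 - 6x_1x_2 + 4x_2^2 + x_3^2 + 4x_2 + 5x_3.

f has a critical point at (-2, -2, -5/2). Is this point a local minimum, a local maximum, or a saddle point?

The Hessian is constant: H = [[6, -6, 0], [-6, 8, 0], [0, 0, 2]].
Leading principal minors: Δ₁ = 6, Δ₂ = 12, Δ₃ = 24.
All leading minors are positive, so H is positive definite: a local minimum.

local minimum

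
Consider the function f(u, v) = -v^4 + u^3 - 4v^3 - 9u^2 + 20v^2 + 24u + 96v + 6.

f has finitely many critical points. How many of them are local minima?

f separates as a function of u plus a function of v, so ∇f=0 decouples.
∂f/∂u = 3(u - 4)(u - 2) = 0 at u ∈ {2, 4}; ∂f/∂v = -4(v - 3)(v + 2)(v + 4) = 0 at v ∈ {-4, -2, 3}.
The Hessian is diagonal: diag(f_uu, f_vv). Second derivatives: f_uu(2)=-6, f_uu(4)=6; f_vv(-4)=-56, f_vv(-2)=40, f_vv(3)=-140.
Local minima occur where both diagonal entries positive: (4, -2). Count: 1.

1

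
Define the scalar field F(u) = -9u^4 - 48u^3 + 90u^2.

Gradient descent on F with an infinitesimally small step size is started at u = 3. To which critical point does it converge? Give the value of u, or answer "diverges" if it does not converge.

diverges

F'(u) = -36u(u - 1)(u + 5), so F'(3) = -1728.
Gradient descent moves in the -F' direction, i.e. u is increasing.
There is no critical point above u=3, and F' keeps the same sign, so the iterate runs off to +∞.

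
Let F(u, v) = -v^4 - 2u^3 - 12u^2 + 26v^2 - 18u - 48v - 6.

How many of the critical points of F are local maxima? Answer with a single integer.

2

F separates as a function of u plus a function of v, so ∇F=0 decouples.
∂F/∂u = -6(u + 1)(u + 3) = 0 at u ∈ {-3, -1}; ∂F/∂v = -4(v - 3)(v - 1)(v + 4) = 0 at v ∈ {-4, 1, 3}.
The Hessian is diagonal: diag(F_uu, F_vv). Second derivatives: F_uu(-3)=12, F_uu(-1)=-12; F_vv(-4)=-140, F_vv(1)=40, F_vv(3)=-56.
Local maxima occur where both diagonal entries negative: (-1, -4), (-1, 3). Count: 2.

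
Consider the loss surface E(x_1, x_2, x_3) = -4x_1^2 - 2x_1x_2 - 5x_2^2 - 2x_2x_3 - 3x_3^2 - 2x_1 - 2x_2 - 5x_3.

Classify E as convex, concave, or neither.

concave

E is quadratic, so its Hessian is the constant matrix H = [[-8, -2, 0], [-2, -10, -2], [0, -2, -6]].
Leading principal minors: -8, 76, -424.
Signs alternate −, +, − ⇒ H ≺ 0 ⇒ concave.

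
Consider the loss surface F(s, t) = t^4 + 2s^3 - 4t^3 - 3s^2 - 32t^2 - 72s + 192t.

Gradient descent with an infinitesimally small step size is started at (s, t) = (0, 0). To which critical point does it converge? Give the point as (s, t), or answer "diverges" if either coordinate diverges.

F is separable, so gradient descent decouples: s follows -∂F/∂s, t follows -∂F/∂t.
∂F/∂s = 6(s - 4)(s + 3); at s=0 this is -72, so s increases.
∂F/∂t = 4(t - 4)(t - 3)(t + 4); at t=0 this is 192, so t decreases.
s converges to its nearest critical value 4 (a local min of the s-part); t converges to -4. The iterate converges to (4, -4).

(4, -4)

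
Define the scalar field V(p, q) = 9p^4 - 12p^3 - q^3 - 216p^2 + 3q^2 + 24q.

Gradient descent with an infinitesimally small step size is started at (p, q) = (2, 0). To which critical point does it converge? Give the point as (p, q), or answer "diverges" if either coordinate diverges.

(4, -2)

V is separable, so gradient descent decouples: p follows -∂V/∂p, q follows -∂V/∂q.
∂V/∂p = 36p(p - 4)(p + 3); at p=2 this is -720, so p increases.
∂V/∂q = -3(q - 4)(q + 2); at q=0 this is 24, so q decreases.
p converges to its nearest critical value 4 (a local min of the p-part); q converges to -2. The iterate converges to (4, -2).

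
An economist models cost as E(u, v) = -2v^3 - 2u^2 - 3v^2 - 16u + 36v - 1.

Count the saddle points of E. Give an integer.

1

E separates as a function of u plus a function of v, so ∇E=0 decouples.
∂E/∂u = -4(u + 4) = 0 at u ∈ {-4}; ∂E/∂v = -6(v - 2)(v + 3) = 0 at v ∈ {-3, 2}.
The Hessian is diagonal: diag(E_uu, E_vv). Second derivatives: E_uu(-4)=-4; E_vv(-3)=30, E_vv(2)=-30.
Saddle points occur where the two diagonal entries have opposite signs: (-4, -3). Count: 1.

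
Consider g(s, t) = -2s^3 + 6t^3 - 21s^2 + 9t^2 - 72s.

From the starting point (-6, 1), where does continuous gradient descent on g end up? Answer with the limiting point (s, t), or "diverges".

(-4, 0)

g is separable, so gradient descent decouples: s follows -∂g/∂s, t follows -∂g/∂t.
∂g/∂s = -6(s + 3)(s + 4); at s=-6 this is -36, so s increases.
∂g/∂t = 18t(t + 1); at t=1 this is 36, so t decreases.
s converges to its nearest critical value -4 (a local min of the s-part); t converges to 0. The iterate converges to (-4, 0).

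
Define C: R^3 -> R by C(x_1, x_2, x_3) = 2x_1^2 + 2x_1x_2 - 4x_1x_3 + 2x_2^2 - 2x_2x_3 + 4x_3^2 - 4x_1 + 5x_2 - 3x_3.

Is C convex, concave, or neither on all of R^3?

convex

C is quadratic, so its Hessian is the constant matrix H = [[4, 2, -4], [2, 4, -2], [-4, -2, 8]].
Leading principal minors: 4, 12, 48.
All positive ⇒ H ≻ 0 ⇒ convex.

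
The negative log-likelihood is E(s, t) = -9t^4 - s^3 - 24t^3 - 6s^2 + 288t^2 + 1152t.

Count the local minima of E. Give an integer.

1

E separates as a function of s plus a function of t, so ∇E=0 decouples.
∂E/∂s = -3s(s + 4) = 0 at s ∈ {-4, 0}; ∂E/∂t = -36(t - 4)(t + 2)(t + 4) = 0 at t ∈ {-4, -2, 4}.
The Hessian is diagonal: diag(E_ss, E_tt). Second derivatives: E_ss(-4)=12, E_ss(0)=-12; E_tt(-4)=-576, E_tt(-2)=432, E_tt(4)=-1728.
Local minima occur where both diagonal entries positive: (-4, -2). Count: 1.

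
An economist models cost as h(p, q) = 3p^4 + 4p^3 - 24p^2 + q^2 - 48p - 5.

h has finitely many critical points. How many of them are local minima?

2

h separates as a function of p plus a function of q, so ∇h=0 decouples.
∂h/∂p = 12(p - 2)(p + 1)(p + 2) = 0 at p ∈ {-2, -1, 2}; ∂h/∂q = 2q = 0 at q ∈ {0}.
The Hessian is diagonal: diag(h_pp, h_qq). Second derivatives: h_pp(-2)=48, h_pp(-1)=-36, h_pp(2)=144; h_qq(0)=2.
Local minima occur where both diagonal entries positive: (-2, 0), (2, 0). Count: 2.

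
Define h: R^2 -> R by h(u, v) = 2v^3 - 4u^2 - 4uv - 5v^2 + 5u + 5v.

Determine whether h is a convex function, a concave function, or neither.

neither

The term 2v^3 is cubic, so the Hessian is not constant.
∂²h/∂v² = 12v - 10, which takes both signs as v varies (negative for sufficiently negative v). A diagonal entry of the Hessian changing sign means the Hessian is neither positive- nor negative-semidefinite on all of R^2.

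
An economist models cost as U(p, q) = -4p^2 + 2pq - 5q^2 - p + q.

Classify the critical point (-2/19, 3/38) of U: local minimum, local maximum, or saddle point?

The Hessian of U is constant: H = [[-8, 2], [2, -10]].
det(H) = (-8)·(-10) − 2² = 76.
det(H) > 0 and tr(H) = -18 < 0, so H is negative definite and the point is a local maximum.

local maximum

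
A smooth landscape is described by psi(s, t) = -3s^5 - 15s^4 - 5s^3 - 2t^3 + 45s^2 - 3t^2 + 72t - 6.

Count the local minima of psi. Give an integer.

2

psi separates as a function of s plus a function of t, so ∇psi=0 decouples.
∂psi/∂s = -15s(s - 1)(s + 2)(s + 3) = 0 at s ∈ {-3, -2, 0, 1}; ∂psi/∂t = -6(t - 3)(t + 4) = 0 at t ∈ {-4, 3}.
The Hessian is diagonal: diag(psi_ss, psi_tt). Second derivatives: psi_ss(-3)=180, psi_ss(-2)=-90, psi_ss(0)=90, psi_ss(1)=-180; psi_tt(-4)=42, psi_tt(3)=-42.
Local minima occur where both diagonal entries positive: (-3, -4), (0, -4). Count: 2.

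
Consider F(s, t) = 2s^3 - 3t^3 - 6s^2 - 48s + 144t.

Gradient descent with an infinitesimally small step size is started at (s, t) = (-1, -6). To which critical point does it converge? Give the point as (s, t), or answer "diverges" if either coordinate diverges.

(4, -4)

F is separable, so gradient descent decouples: s follows -∂F/∂s, t follows -∂F/∂t.
∂F/∂s = 6(s - 4)(s + 2); at s=-1 this is -30, so s increases.
∂F/∂t = -9(t - 4)(t + 4); at t=-6 this is -180, so t increases.
s converges to its nearest critical value 4 (a local min of the s-part); t converges to -4. The iterate converges to (4, -4).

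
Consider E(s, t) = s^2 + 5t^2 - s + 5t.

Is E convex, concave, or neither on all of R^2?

E is quadratic, so its Hessian is the constant matrix H = [[2, 0], [0, 10]].
det(H) = 20, tr(H) = 12.
det(H) > 0 and tr(H) > 0, so H is positive definite everywhere: convex.

convex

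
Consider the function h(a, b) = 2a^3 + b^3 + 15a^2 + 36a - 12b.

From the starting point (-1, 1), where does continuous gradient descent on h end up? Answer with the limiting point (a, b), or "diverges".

h is separable, so gradient descent decouples: a follows -∂h/∂a, b follows -∂h/∂b.
∂h/∂a = 6(a + 2)(a + 3); at a=-1 this is 12, so a decreases.
∂h/∂b = 3(b - 2)(b + 2); at b=1 this is -9, so b increases.
a converges to its nearest critical value -2 (a local min of the a-part); b converges to 2. The iterate converges to (-2, 2).

(-2, 2)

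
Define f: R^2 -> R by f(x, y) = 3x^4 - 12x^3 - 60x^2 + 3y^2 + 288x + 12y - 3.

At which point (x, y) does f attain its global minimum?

(-3, -2)

f(x,y) separates as P(x) + Q(y) − 3, so its minimum is min P + min Q − 3.
P'(x) = 12(x - 4)(x - 2)(x + 3) vanishes at x ∈ {-3, 2, 4}; Q'(y) = 6y + 12 vanishes at y ∈ {-2}.
Local minima of P (where P''>0): P(-3)=-837, P(4)=192. Local minima of Q: Q(-2)=-12.
So the global minimum of f is P(-3) + Q(-2) − 3 = -837 − 12 − 3 = -852, attained at (-3, -2).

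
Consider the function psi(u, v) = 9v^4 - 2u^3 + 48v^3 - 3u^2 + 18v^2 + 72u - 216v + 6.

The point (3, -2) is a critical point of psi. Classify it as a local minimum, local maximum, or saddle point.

local maximum

The mixed partial ∂²psi/∂u∂v is 0, so the Hessian at any point is diag(psi_uu, psi_vv) = diag(-6(2u + 1), 36(3v^2 + 8v + 1)).
At (3, -2): H = diag(-42, -108).
Both eigenvalues are negative, so H is negative definite: a local maximum.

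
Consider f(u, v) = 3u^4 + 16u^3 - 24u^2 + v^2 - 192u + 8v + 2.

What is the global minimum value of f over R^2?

f(u,v) separates as P(u) + Q(v) + 2, so its minimum is min P + min Q + 2.
P'(u) = 12(u - 2)(u + 2)(u + 4) vanishes at u ∈ {-4, -2, 2}; Q'(v) = 2v + 8 vanishes at v ∈ {-4}.
Local minima of P (where P''>0): P(-4)=128, P(2)=-304. Local minima of Q: Q(-4)=-16.
So the global minimum of f is P(2) + Q(-4) + 2 = -304 − 16 + 2 = -318, attained at (2, -4).

-318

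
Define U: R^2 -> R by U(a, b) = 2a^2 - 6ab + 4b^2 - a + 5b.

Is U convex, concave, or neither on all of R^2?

neither

U is quadratic, so its Hessian is the constant matrix H = [[4, -6], [-6, 8]].
det(H) = -4, tr(H) = 12.
det(H) < 0, so H is indefinite: neither convex nor concave.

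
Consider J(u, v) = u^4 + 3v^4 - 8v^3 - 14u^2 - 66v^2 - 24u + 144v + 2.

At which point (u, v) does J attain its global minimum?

(3, -3)

J(u,v) separates as P(u) + Q(v) + 2, so its minimum is min P + min Q + 2.
P'(u) = 4(u - 3)(u + 1)(u + 2) vanishes at u ∈ {-2, -1, 3}; Q'(v) = 12(v - 4)(v - 1)(v + 3) vanishes at v ∈ {-3, 1, 4}.
Local minima of P (where P''>0): P(-2)=8, P(3)=-117. Local minima of Q: Q(-3)=-567, Q(4)=-224.
So the global minimum of J is P(3) + Q(-3) + 2 = -117 − 567 + 2 = -682, attained at (3, -3).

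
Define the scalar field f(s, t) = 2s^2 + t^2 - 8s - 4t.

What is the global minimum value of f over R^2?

-12

f(s,t) separates as P(s) + Q(t), so its minimum is min P + min Q.
P'(s) = 4s - 8 vanishes at s ∈ {2}; Q'(t) = 2(t - 2) vanishes at t ∈ {2}.
Local minima of P (where P''>0): P(2)=-8. Local minima of Q: Q(2)=-4.
So the global minimum of f is P(2) + Q(2) = -8 − 4 = -12, attained at (2, 2).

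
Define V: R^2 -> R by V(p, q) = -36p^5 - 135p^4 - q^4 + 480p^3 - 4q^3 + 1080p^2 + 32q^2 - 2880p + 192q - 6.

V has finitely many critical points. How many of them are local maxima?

V separates as a function of p plus a function of q, so ∇V=0 decouples.
∂V/∂p = -180(p - 2)(p - 1)(p + 2)(p + 4) = 0 at p ∈ {-4, -2, 1, 2}; ∂V/∂q = -4(q - 4)(q + 3)(q + 4) = 0 at q ∈ {-4, -3, 4}.
The Hessian is diagonal: diag(V_pp, V_qq). Second derivatives: V_pp(-4)=10800, V_pp(-2)=-4320, V_pp(1)=2700, V_pp(2)=-4320; V_qq(-4)=-32, V_qq(-3)=28, V_qq(4)=-224.
Local maxima occur where both diagonal entries negative: (-2, -4), (-2, 4), (2, -4), (2, 4). Count: 4.

4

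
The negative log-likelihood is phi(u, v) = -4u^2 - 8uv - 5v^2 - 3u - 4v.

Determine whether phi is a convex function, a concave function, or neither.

concave

phi is quadratic, so its Hessian is the constant matrix H = [[-8, -8], [-8, -10]].
det(H) = 16, tr(H) = -18.
det(H) > 0 and tr(H) < 0, so H is negative definite everywhere: concave.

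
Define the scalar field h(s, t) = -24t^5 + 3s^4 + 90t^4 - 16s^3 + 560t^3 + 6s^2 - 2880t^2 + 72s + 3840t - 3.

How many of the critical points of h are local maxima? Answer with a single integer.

2

h separates as a function of s plus a function of t, so ∇h=0 decouples.
∂h/∂s = 12(s - 3)(s - 2)(s + 1) = 0 at s ∈ {-1, 2, 3}; ∂h/∂t = -120(t - 4)(t - 2)(t - 1)(t + 4) = 0 at t ∈ {-4, 1, 2, 4}.
The Hessian is diagonal: diag(h_ss, h_tt). Second derivatives: h_ss(-1)=144, h_ss(2)=-36, h_ss(3)=48; h_tt(-4)=28800, h_tt(1)=-1800, h_tt(2)=1440, h_tt(4)=-5760.
Local maxima occur where both diagonal entries negative: (2, 1), (2, 4). Count: 2.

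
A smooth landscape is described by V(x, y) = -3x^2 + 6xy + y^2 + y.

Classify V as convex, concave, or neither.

V is quadratic, so its Hessian is the constant matrix H = [[-6, 6], [6, 2]].
det(H) = -48, tr(H) = -4.
det(H) < 0, so H is indefinite: neither convex nor concave.

neither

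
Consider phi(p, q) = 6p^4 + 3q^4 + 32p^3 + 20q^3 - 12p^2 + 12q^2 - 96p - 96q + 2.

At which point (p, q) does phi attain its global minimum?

phi(p,q) separates as A(p) + B(q) + 2, so its minimum is min A + min B + 2.
A'(p) = 24(p - 1)(p + 1)(p + 4) vanishes at p ∈ {-4, -1, 1}; B'(q) = 12(q - 1)(q + 2)(q + 4) vanishes at q ∈ {-4, -2, 1}.
Local minima of A (where A''>0): A(-4)=-320, A(1)=-70. Local minima of B: B(-4)=64, B(1)=-61.
So the global minimum of phi is A(-4) + B(1) + 2 = -320 − 61 + 2 = -379, attained at (-4, 1).

(-4, 1)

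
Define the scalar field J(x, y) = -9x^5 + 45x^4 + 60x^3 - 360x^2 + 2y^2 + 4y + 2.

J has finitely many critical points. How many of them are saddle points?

2

J separates as a function of x plus a function of y, so ∇J=0 decouples.
∂J/∂x = -45x(x - 4)(x - 2)(x + 2) = 0 at x ∈ {-2, 0, 2, 4}; ∂J/∂y = 4(y + 1) = 0 at y ∈ {-1}.
The Hessian is diagonal: diag(J_xx, J_yy). Second derivatives: J_xx(-2)=2160, J_xx(0)=-720, J_xx(2)=720, J_xx(4)=-2160; J_yy(-1)=4.
Saddle points occur where the two diagonal entries have opposite signs: (0, -1), (4, -1). Count: 2.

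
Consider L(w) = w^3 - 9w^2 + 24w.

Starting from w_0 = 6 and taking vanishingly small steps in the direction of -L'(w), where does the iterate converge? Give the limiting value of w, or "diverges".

L'(w) = 3(w - 4)(w - 2), so L'(6) = 24.
Gradient descent moves in the -L' direction, i.e. w is decreasing.
The nearest critical point in that direction is w = 4, where L'' = 6 > 0 (a local minimum). The iterate converges there.

4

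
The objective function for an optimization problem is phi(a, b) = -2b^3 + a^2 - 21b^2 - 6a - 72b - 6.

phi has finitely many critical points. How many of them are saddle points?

phi separates as a function of a plus a function of b, so ∇phi=0 decouples.
∂phi/∂a = 2(a - 3) = 0 at a ∈ {3}; ∂phi/∂b = -6(b + 3)(b + 4) = 0 at b ∈ {-4, -3}.
The Hessian is diagonal: diag(phi_aa, phi_bb). Second derivatives: phi_aa(3)=2; phi_bb(-4)=6, phi_bb(-3)=-6.
Saddle points occur where the two diagonal entries have opposite signs: (3, -3). Count: 1.

1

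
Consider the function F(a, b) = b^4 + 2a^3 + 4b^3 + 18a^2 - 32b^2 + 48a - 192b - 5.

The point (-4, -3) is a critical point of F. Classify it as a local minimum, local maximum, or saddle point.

The mixed partial ∂²F/∂a∂b is 0, so the Hessian at any point is diag(F_aa, F_bb) = diag(12(a + 3), 4(3b^2 + 6b - 16)).
At (-4, -3): H = diag(-12, -28).
Both eigenvalues are negative, so H is negative definite: a local maximum.

local maximum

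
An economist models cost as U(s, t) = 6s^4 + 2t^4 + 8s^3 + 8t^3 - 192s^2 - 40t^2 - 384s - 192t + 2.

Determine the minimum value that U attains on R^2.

U(s,t) separates as P(s) + Q(t) + 2, so its minimum is min P + min Q + 2.
P'(s) = 24(s - 4)(s + 1)(s + 4) vanishes at s ∈ {-4, -1, 4}; Q'(t) = 8(t - 3)(t + 2)(t + 4) vanishes at t ∈ {-4, -2, 3}.
Local minima of P (where P''>0): P(-4)=-512, P(4)=-2560. Local minima of Q: Q(-4)=128, Q(3)=-558.
So the global minimum of U is P(4) + Q(3) + 2 = -2560 − 558 + 2 = -3116, attained at (4, 3).

-3116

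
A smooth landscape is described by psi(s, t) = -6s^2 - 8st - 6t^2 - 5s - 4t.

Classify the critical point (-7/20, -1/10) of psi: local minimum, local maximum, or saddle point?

The Hessian of psi is constant: H = [[-12, -8], [-8, -12]].
det(H) = (-12)·(-12) − (-8)² = 80.
det(H) > 0 and tr(H) = -24 < 0, so H is negative definite and the point is a local maximum.

local maximum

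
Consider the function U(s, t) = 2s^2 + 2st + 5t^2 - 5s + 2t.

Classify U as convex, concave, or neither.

U is quadratic, so its Hessian is the constant matrix H = [[4, 2], [2, 10]].
det(H) = 36, tr(H) = 14.
det(H) > 0 and tr(H) > 0, so H is positive definite everywhere: convex.

convex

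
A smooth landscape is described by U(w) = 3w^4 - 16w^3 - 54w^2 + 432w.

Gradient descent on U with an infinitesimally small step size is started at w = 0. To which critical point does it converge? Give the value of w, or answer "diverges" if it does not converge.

-3

U'(w) = 12(w - 4)(w - 3)(w + 3), so U'(0) = 432.
Gradient descent moves in the -U' direction, i.e. w is decreasing.
The nearest critical point in that direction is w = -3, where U'' = 504 > 0 (a local minimum). The iterate converges there.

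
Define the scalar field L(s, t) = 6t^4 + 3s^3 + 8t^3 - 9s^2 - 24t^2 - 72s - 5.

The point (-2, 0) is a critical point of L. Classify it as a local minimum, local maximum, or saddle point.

The mixed partial ∂²L/∂s∂t is 0, so the Hessian at any point is diag(L_ss, L_tt) = diag(18(s - 1), 24(3t^2 + 2t - 2)).
At (-2, 0): H = diag(-54, -48).
Both eigenvalues are negative, so H is negative definite: a local maximum.

local maximum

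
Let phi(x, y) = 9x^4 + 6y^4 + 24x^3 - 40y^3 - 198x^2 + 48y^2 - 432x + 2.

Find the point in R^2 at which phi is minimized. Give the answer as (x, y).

(3, 4)

phi(x,y) separates as P(x) + Q(y) + 2, so its minimum is min P + min Q + 2.
P'(x) = 36(x - 3)(x + 1)(x + 4) vanishes at x ∈ {-4, -1, 3}; Q'(y) = 24y(y - 4)(y - 1) vanishes at y ∈ {0, 1, 4}.
Local minima of P (where P''>0): P(-4)=-672, P(3)=-1701. Local minima of Q: Q(0)=0, Q(4)=-256.
So the global minimum of phi is P(3) + Q(4) + 2 = -1701 − 256 + 2 = -1955, attained at (3, 4).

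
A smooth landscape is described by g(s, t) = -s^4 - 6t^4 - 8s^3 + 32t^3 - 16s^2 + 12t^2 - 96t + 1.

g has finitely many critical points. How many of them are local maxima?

g separates as a function of s plus a function of t, so ∇g=0 decouples.
∂g/∂s = -4s(s + 2)(s + 4) = 0 at s ∈ {-4, -2, 0}; ∂g/∂t = -24(t - 4)(t - 1)(t + 1) = 0 at t ∈ {-1, 1, 4}.
The Hessian is diagonal: diag(g_ss, g_tt). Second derivatives: g_ss(-4)=-32, g_ss(-2)=16, g_ss(0)=-32; g_tt(-1)=-240, g_tt(1)=144, g_tt(4)=-360.
Local maxima occur where both diagonal entries negative: (-4, -1), (-4, 4), (0, -1), (0, 4). Count: 4.

4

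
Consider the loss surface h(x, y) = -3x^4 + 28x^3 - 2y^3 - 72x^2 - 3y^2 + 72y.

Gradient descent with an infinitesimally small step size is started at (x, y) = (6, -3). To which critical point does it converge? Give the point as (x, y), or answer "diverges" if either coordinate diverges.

h is separable, so gradient descent decouples: x follows -∂h/∂x, y follows -∂h/∂y.
∂h/∂x = -12x(x - 4)(x - 3); at x=6 this is -432, so x increases.
∂h/∂y = -6(y - 3)(y + 4); at y=-3 this is 36, so y decreases.
The x-coordinate has no critical point in that direction and runs off to infinity.

diverges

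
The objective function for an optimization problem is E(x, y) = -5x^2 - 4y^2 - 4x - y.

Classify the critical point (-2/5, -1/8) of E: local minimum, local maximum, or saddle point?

The Hessian of E is constant: H = [[-10, 0], [0, -8]].
det(H) = (-10)·(-8) − 0² = 80.
det(H) > 0 and tr(H) = -18 < 0, so H is negative definite and the point is a local maximum.

local maximum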